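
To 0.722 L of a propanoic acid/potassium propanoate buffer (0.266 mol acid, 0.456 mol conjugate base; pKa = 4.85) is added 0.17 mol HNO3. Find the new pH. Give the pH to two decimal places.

pH = 4.67

Added H+ converts CH3CH2COO- to CH3CH2COOH: CH3CH2COOH → 0.436 mol, CH3CH2COO- → 0.286 mol.
Henderson–Hasselbalch with mole ratio 0.286/0.436: pH = 4.85 + (-0.183)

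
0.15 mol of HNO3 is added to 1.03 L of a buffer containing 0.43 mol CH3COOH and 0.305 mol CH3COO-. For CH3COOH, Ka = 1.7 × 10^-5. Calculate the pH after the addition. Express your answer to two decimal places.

pH = 4.20

Added H+ converts CH3COO- to CH3COOH: CH3COOH → 0.58 mol, CH3COO- → 0.155 mol.
pKa = −log(1.7 × 10^-5) = 4.770
pH = pKa + log(n_CH3COO-/n_CH3COOH) = 4.770 + log(0.155/0.58) = 4.770 + (-0.573)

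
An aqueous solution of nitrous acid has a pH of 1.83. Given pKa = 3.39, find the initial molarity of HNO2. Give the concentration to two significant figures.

C₀ = 5.5 × 10^-1 M

[H+] = 10^(-1.83) = 1.48 × 10^-2 M = x
Ka = 10^(−3.39) = 4.07 × 10^-4
Ka = x²/(C₀ − x) ⇒ C₀ = x + x²/Ka
C₀ = 1.48 × 10^-2 + (1.48 × 10^-2)²/(4.07 × 10^-4) = 5.53 × 10^-1 M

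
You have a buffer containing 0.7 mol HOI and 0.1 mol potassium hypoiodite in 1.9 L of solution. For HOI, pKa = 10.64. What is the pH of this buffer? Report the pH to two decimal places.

pH = 9.79

Using pH = pKa + log([base]/[acid]) with [base]/[acid] = 0.1/0.7:
pH = 10.64 + (-0.845) = 9.79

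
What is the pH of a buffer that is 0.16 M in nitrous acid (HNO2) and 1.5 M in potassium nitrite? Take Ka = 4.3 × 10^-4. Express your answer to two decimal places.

pH = 4.34

pKa = −log(4.3 × 10^-4) = 3.367
pH = pKa + log([A⁻]/[HA]) = 3.367 + log(1.5/0.16)
pH = 3.367 + (+0.972) = 4.34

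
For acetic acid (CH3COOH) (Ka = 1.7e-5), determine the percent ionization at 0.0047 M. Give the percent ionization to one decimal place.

5.8%

CH3COOH ⇌ CH3COO- + H+; let x = [H+] at equilibrium.
Ka = x²/(C₀ − x); solving the quadratic gives x = 2.74 × 10^-4 M.
Fraction ionized = 2.74 × 10^-4 / 0.0047 = 0.0583 → 5.8%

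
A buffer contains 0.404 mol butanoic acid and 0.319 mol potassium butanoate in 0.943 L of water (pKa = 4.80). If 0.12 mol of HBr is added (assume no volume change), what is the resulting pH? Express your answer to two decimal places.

Added H+ converts CH3(CH2)2COO- to CH3(CH2)2COOH: CH3(CH2)2COOH → 0.524 mol, CH3(CH2)2COO- → 0.199 mol.
Henderson–Hasselbalch with mole ratio 0.199/0.524: pH = 4.80 + (-0.420)

pH = 4.38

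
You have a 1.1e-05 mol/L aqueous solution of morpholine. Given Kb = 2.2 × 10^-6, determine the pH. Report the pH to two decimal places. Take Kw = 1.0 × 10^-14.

pH = 8.60

C4H8ONH + H2O ⇌ C4H8ONH2+ + OH-
From the ICE table, Kb = [OH-]²/(1.1e-05 − [OH-]) = 2.2 × 10^-6.
The 5% rule fails; solving [OH-]² + Kb·[OH-] − Kb·C₀ = 0 exactly:
[OH-] = [−2.2e-06 + √(2.2e-06² + 9.68e-11)]/2 = 3.94 × 10^-6 M
pOH = 5.40, so pH = 14.00 − pOH = 8.60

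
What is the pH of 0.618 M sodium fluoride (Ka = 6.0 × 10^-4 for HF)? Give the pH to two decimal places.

F- is the conjugate base of the weak acid HF.
Kb = Kw/Ka = 1.0×10^-14 / 6.0 × 10^-4 = 1.67 × 10^-11
Let x = [OH-] at equilibrium. Kb = x²/(0.618 − x).
Since Kb ≪ C₀, x ≈ √(Kb·C₀) = 3.21 × 10^-6 M.
pOH = −log(3.21 × 10^-6) = 5.49; pH = 14.00 − 5.49 = 8.51

pH = 8.51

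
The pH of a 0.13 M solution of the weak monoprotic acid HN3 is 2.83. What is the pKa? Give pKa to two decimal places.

pKa = 4.77

[H+] = 10^(-2.83) = 1.48 × 10^-3 M
At equilibrium [HA] = 0.13 − 1.48 × 10^-3 = 1.29 × 10^-1 M
Ka = [H+][A-]/[HA] = (1.48 × 10^-3)² / 1.29 × 10^-1 = 1.70 × 10^-5
pKa = -log(1.70 × 10^-5) = 4.77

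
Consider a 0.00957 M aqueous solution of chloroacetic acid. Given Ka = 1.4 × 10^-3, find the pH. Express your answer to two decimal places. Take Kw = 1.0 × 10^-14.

ClCH2COOH ⇌ ClCH2COO- + H+
Ka = x²/(0.00957 − x) = 1.4 × 10^-3
Here C₀/Ka ≈ 6.84, so the small-x approximation fails. Use the quadratic:
x = (−Ka + √(Ka² + 4·Ka·C₀))/2 = 3.03 × 10^-3 M
pH = −log[H+] = −log(3.03 × 10^-3) = 2.52

pH = 2.52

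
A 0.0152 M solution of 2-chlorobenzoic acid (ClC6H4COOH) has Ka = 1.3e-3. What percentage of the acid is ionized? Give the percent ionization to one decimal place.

ClC6H4COOH ⇌ ClC6H4COO- + H+; let x = [H+] at equilibrium.
Ka = x²/(C₀ − x); solving the quadratic gives x = 3.84 × 10^-3 M.
% ionization = x/C₀ × 100% = 3.84 × 10^-3/0.0152 × 100% = 25.3%

25.3%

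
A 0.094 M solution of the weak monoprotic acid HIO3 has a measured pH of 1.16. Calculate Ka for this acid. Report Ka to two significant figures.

Ka = 1.9 × 10^-1

[H+] = 10^(-1.16) = 6.92 × 10^-2 M
At equilibrium [HA] = 0.094 − 6.92 × 10^-2 = 2.48 × 10^-2 M
Ka = [H+][A-]/[HA] = (6.92 × 10^-2)² / 2.48 × 10^-2 = 1.9 × 10^-1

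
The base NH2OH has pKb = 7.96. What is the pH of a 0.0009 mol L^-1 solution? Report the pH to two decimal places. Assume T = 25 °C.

NH2OH + H2O ⇌ NH3OH+ + OH-
Kb = 10^(−7.96) = 1.10 × 10^-8
Kb = x²/(0.0009 − x) = 1.10 × 10^-8
Since Kb ≪ C₀, x ≈ √(Kb·C₀) = 3.15 × 10^-6 M.
pOH = 5.50, so pH = 14.00 − pOH = 8.50

pH = 8.50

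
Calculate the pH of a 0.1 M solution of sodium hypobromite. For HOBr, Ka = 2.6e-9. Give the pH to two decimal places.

pH = 10.79

OBr- is the conjugate base of the weak acid HOBr.
Kb = Kw/Ka = 1.0×10^-14 / 2.6 × 10^-9 = 3.85 × 10^-6
Let x = [OH-] at equilibrium. Kb = x²/(0.1 − x).
Assume x ≪ 0.1: x ≈ √(3.85 × 10^-6 × 0.1) = 6.20 × 10^-4 M
Check: 0.62% ionized — well under 5%, approximation valid.
pOH = −log(6.20 × 10^-4) = 3.21; pH = 14.00 − 3.21 = 10.79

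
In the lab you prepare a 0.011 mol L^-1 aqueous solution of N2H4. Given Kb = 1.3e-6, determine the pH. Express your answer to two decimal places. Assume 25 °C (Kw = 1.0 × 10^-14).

N2H4 + H2O ⇌ N2H5+ + OH-
From the ICE table, Kb = x²/(0.011 − x) = 1.3 × 10^-6.
Neglecting x in the denominator: x = √(1.3 × 10^-6 × 0.011) = 1.20 × 10^-4 M
pOH = 3.92, so pH = 14.00 − pOH = 10.08

pH = 10.08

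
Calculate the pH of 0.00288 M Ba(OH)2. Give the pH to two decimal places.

Ba(OH)2 is a strong base (each formula unit releases 2 OH-); [OH-] = 0.00576 M.
pOH = -log(0.00576) = 2.24
pH = 14.00 - 2.24 = 11.76

pH = 11.76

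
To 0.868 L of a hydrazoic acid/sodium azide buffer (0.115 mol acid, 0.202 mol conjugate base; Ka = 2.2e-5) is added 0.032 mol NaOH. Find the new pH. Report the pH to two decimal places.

OH- converts HN3 to N3-: HN3 → 0.083 mol, N3- → 0.234 mol.
pKa = −log(2.2 × 10^-5) = 4.658
pH = pKa + log(n_N3-/n_HN3) = 4.658 + log(0.234/0.083) = 4.658 + (+0.450)

pH = 5.11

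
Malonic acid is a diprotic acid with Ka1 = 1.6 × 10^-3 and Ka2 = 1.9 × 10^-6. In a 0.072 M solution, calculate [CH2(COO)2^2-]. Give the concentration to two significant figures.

First ionization gives [H+] ≈ [CH2(COOH)COO-] = 9.96 × 10^-3 M.
Second step: Ka2 = [H+][CH2(COO)2^2-]/[CH2(COOH)COO-] ≈ [CH2(COO)2^2-] (since [H+] ≈ [CH2(COOH)COO-]).
So [CH2(COO)2^2-] ≈ Ka2.

1.9 × 10^-6 M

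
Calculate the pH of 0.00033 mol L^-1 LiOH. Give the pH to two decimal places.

pH = 10.52

LiOH is a strong base; [OH-] = 0.00033 M.
pOH = -log(0.00033) = 3.48
pH = 14.00 - 3.48 = 10.52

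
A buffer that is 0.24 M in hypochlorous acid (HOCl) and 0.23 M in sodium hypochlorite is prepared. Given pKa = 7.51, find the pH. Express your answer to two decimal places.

Using pH = pKa + log([base]/[acid]) with [base]/[acid] = 0.23/0.24:
pH = 7.51 + (-0.018) = 7.49

pH = 7.49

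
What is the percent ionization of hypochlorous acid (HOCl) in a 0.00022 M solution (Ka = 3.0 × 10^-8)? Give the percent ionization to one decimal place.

1.2%

HOCl ⇌ OCl- + H+; let x = [H+] at equilibrium.
x ≈ √(Ka·C₀) = √(3.0 × 10^-8 × 0.00022) = 2.57 × 10^-6 M
% ionization = x/C₀ × 100% = 2.57 × 10^-6/0.00022 × 100% = 1.2%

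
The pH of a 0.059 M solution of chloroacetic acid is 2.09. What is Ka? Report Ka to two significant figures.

Ka = 1.3 × 10^-3

[H+] = 10^(-2.09) = 8.13 × 10^-3 M
At equilibrium [HA] = 0.059 − 8.13 × 10^-3 = 5.09 × 10^-2 M
Ka = [H+][A-]/[HA] = (8.13 × 10^-3)² / 5.09 × 10^-2 = 1.3 × 10^-3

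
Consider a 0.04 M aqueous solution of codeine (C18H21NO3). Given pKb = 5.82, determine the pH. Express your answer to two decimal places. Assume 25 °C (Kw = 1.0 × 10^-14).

C18H21NO3 + H2O ⇌ C18H22NO3+ + OH-
Kb = 10^(−5.82) = 1.51 × 10^-6
From the ICE table, Kb = [OH-]²/(0.04 − [OH-]) = 1.51 × 10^-6.
Since Kb ≪ C₀, [OH-] ≈ √(Kb·C₀) = 2.46 × 10^-4 M.
pOH = −log(2.46 × 10^-4) = 3.61; pH = 14.00 − 3.61 = 10.39

pH = 10.39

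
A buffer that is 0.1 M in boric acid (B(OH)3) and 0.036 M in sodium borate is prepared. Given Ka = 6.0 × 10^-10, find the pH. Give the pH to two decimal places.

pH = 8.78

pKa = −log(6.0 × 10^-10) = 9.222
Henderson–Hasselbalch: pH = pKa + log([B(OH)4-]/[B(OH)3]) = 9.222 + log(0.036/0.1)
pH = 9.222 + (-0.444) = 8.78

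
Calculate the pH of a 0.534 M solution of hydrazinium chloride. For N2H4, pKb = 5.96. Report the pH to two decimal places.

pH = 4.16

N2H5+ is the conjugate acid of the weak base N2H4.
Kb = 10^(−5.96) = 1.10 × 10^-6
Ka = Kw/Kb = 1.0×10^-14 / 1.10 × 10^-6 = 9.09 × 10^-9
Ka = x²/(0.534 − x) = 9.09 × 10^-9
Since Ka ≪ C₀, x ≈ √(Ka·C₀) = 6.97 × 10^-5 M.
(x/C₀ = 0.013% < 5%, so the approximation holds.)
pH = −log(6.97 × 10^-5) = 4.16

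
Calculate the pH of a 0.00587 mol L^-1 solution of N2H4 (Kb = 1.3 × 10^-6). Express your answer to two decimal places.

pH = 9.94

N2H4 + H2O ⇌ N2H5+ + OH-
Kb = x²/(0.00587 − x) = 1.3 × 10^-6
Assume x ≪ 0.00587: x ≈ √(1.3 × 10^-6 × 0.00587) = 8.74 × 10^-5 M
(x/C₀ = 1.5% < 5%, so the approximation holds.)
pOH = 4.06, so pH = 14.00 − pOH = 9.94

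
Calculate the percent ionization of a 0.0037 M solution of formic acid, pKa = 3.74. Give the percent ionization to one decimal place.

19.9%

HCOOH ⇌ HCOO- + H+; let x = [H+] at equilibrium.
Ka = 10^(−3.74) = 1.82 × 10^-4
Ka = x²/(C₀ − x); solving the quadratic gives x = 7.35 × 10^-4 M.
Fraction ionized = 7.35 × 10^-4 / 0.0037 = 0.1986 → 19.9%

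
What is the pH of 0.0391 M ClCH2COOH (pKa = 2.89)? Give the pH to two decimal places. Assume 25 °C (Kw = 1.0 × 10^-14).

pH = 2.19

ClCH2COOH ⇌ ClCH2COO- + H+
Ka = 10^(−2.89) = 1.29 × 10^-3
Ka = [H+]²/(0.0391 − [H+]) = 1.29 × 10^-3
The 5% rule fails; solving [H+]² + Ka·[H+] − Ka·C₀ = 0 exactly:
[H+] = [−0.00129 + √(0.00129² + 0.000202)]/2 = 6.49 × 10^-3 M
pH = −log(6.49 × 10^-3) = 2.19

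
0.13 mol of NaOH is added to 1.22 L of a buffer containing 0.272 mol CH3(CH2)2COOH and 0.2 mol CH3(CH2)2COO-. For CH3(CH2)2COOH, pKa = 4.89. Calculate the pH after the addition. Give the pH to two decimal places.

OH- converts CH3(CH2)2COOH to CH3(CH2)2COO-: CH3(CH2)2COOH → 0.142 mol, CH3(CH2)2COO- → 0.33 mol.
Henderson–Hasselbalch with mole ratio 0.33/0.142: pH = 4.89 + (+0.366)

pH = 5.26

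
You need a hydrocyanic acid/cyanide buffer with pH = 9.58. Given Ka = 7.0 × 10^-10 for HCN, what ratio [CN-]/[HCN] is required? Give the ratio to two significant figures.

pKa = -log(7.0 × 10^-10) = 9.155
pH = pKa + log(r) ⇒ log(r) = 9.58 − 9.155 = +0.425
r = [CN-]/[HCN] = 10^(+0.425) = 2.66

ratio = 2.7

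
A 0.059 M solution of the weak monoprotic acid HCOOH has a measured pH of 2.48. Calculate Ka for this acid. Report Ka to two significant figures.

[H+] = 10^(-2.48) = 3.31 × 10^-3 M
At equilibrium [HA] = 0.059 − 3.31 × 10^-3 = 5.57 × 10^-2 M
Ka = [H+][A-]/[HA] = (3.31 × 10^-3)² / 5.57 × 10^-2 = 2.0 × 10^-4

Ka = 2.0 × 10^-4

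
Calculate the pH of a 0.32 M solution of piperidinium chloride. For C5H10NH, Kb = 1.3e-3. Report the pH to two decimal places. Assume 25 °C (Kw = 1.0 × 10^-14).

C5H10NH2+ is the conjugate acid of the weak base C5H10NH.
Ka = Kw/Kb = 1.0×10^-14 / 1.3 × 10^-3 = 7.69 × 10^-12
Let x = [H+] at equilibrium. Ka = x²/(0.32 − x).
Assume x ≪ 0.32: x ≈ √(7.69 × 10^-12 × 0.32) = 1.57 × 10^-6 M
pH = −log(1.57 × 10^-6) = 5.80

pH = 5.80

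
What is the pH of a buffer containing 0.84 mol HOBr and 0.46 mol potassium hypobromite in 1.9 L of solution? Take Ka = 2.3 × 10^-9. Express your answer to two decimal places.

pKa = −log(2.3 × 10^-9) = 8.638
Using pH = pKa + log([base]/[acid]) with [base]/[acid] = 0.46/0.84:
pH = 8.638 + (-0.262) = 8.38

pH = 8.38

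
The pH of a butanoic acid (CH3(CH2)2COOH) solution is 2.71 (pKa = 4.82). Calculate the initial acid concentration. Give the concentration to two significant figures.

[H+] = 10^(-2.71) = 1.95 × 10^-3 M = x
Ka = 10^(−4.82) = 1.51 × 10^-5
Ka = x²/(C₀ − x) ⇒ C₀ = x + x²/Ka
C₀ = 1.95 × 10^-3 + (1.95 × 10^-3)²/(1.51 × 10^-5) = 2.54 × 10^-1 M

C₀ = 2.5 × 10^-1 M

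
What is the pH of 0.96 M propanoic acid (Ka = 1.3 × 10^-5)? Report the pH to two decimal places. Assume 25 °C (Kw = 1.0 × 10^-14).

pH = 2.45

CH3CH2COOH ⇌ CH3CH2COO- + H+
Let x = [H+] at equilibrium. Ka = x²/(0.96 − x).
Since Ka ≪ C₀, x ≈ √(Ka·C₀) = 3.53 × 10^-3 M.
Check: 0.37% ionized — well under 5%, approximation valid.
pH = −log(3.53 × 10^-3) = 2.45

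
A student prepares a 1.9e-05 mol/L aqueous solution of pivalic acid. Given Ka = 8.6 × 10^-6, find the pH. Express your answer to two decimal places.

(CH3)3CCOOH ⇌ (CH3)3CCOO- + H+
Ka = x²/(1.9e-05 − x) = 8.6 × 10^-6
x is not negligible relative to C₀; solve x² + 8.6e-06·x − 1.63e-10 = 0.
x = [−8.6e-06 + √(8.6e-06² + 6.54e-10)]/2 = 9.19 × 10^-6 M
pH = −log(9.19 × 10^-6) = 5.04

pH = 5.04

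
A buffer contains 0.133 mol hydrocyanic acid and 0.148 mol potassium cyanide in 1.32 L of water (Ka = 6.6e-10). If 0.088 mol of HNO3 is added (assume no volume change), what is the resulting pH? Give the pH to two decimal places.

After neutralization: n(HCN) = 0.221 mol, n(CN-) = 0.06 mol.
pKa = −log(6.6 × 10^-10) = 9.180
pH = pKa + log([A⁻]/[HA]) = 9.180 + log(0.06/0.221) = 9.180 -0.566

pH = 8.61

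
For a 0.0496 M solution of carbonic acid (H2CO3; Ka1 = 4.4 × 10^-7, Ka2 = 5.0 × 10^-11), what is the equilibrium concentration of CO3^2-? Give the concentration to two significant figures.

First ionization gives [H+] ≈ [HCO3-] = 1.48 × 10^-4 M.
Second step: Ka2 = [H+][CO3^2-]/[HCO3-] ≈ [CO3^2-] (since [H+] ≈ [HCO3-]).
So [CO3^2-] ≈ Ka2.

5.0 × 10^-11 M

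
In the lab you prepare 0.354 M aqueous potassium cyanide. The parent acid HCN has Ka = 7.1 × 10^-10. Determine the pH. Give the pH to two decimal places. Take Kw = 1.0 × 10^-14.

CN- is the conjugate base of the weak acid HCN.
Kb = Kw/Ka = 1.0×10^-14 / 7.1 × 10^-10 = 1.41 × 10^-5
From the ICE table, Kb = [OH-]²/(0.354 − [OH-]) = 1.41 × 10^-5.
Assume [OH-] ≪ 0.354: [OH-] ≈ √(1.41 × 10^-5 × 0.354) = 2.23 × 10^-3 M
pOH = 2.65, so pH = 14.00 − pOH = 11.35

pH = 11.35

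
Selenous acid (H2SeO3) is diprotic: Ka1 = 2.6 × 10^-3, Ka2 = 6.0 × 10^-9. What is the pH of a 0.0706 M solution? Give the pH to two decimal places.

Since Ka1 ≫ Ka2, the first ionization dominates [H+].
Ka1 = x²/(0.0706 − x) = 2.6 × 10^-3
Solving the quadratic: x = (−Ka1 + √(Ka1² + 4·Ka1·C₀))/2 = 1.23 × 10^-2 M
pH = −log(1.23 × 10^-2) = 1.91

pH = 1.91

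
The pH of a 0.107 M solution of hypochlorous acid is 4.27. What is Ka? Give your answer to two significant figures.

[H+] = 10^(-4.27) = 5.37 × 10^-5 M
At equilibrium [HA] = 0.107 − 5.37 × 10^-5 = 1.07 × 10^-1 M
Ka = [H+][A-]/[HA] = (5.37 × 10^-5)² / 1.07 × 10^-1 = 2.7 × 10^-8

Ka = 2.7 × 10^-8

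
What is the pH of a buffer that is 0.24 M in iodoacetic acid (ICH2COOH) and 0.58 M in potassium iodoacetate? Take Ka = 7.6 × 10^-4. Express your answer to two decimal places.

pKa = −log(7.6 × 10^-4) = 3.119
pH = pKa + log([A⁻]/[HA]) = 3.119 + log(0.58/0.24)
pH = 3.119 + (+0.383) = 3.50

pH = 3.50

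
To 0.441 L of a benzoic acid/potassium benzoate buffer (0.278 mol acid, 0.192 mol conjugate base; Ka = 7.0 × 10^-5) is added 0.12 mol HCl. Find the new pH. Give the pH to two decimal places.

Added H+ converts C6H5COO- to C6H5COOH: C6H5COOH → 0.398 mol, C6H5COO- → 0.072 mol.
pKa = −log(7.0 × 10^-5) = 4.155
pH = pKa + log([A⁻]/[HA]) = 4.155 + log(0.072/0.398) = 4.155 -0.743

pH = 3.41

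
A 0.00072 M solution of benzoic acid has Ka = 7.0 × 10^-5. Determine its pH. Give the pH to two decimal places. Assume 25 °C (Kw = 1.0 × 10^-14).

pH = 3.72

C6H5COOH ⇌ C6H5COO- + H+
Ka = [H+]²/(0.00072 − [H+]) = 7.0 × 10^-5
[H+] is not negligible relative to C₀; solve [H+]² + 7e-05·[H+] − 5.04e-08 = 0.
[H+] = (−Ka + √(Ka² + 4·Ka·C₀))/2 = 1.92 × 10^-4 M
pH = −log(1.92 × 10^-4) = 3.72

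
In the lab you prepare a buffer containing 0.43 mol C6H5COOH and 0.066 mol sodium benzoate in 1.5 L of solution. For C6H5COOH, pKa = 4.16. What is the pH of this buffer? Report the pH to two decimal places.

pH = pKa + log([A⁻]/[HA]) = 4.16 + log(0.066/0.43)
pH = 4.16 + (-0.814) = 3.35

pH = 3.35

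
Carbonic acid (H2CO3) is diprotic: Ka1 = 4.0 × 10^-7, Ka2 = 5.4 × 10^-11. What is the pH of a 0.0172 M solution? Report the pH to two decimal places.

pH = 4.08

Since Ka1 ≫ Ka2, the first ionization dominates [H+].
Ka1 = x²/(0.0172 − x) = 4.0 × 10^-7
x ≈ √(4.0 × 10^-7 × 0.0172) = 8.29 × 10^-5 M
pH = −log(8.29 × 10^-5) = 4.08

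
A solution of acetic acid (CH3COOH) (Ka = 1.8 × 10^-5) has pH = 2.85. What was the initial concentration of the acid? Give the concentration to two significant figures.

C₀ = 1.1 × 10^-1 M

[H+] = 10^(-2.85) = 1.41 × 10^-3 M = x
Ka = x²/(C₀ − x) ⇒ C₀ = x + x²/Ka
C₀ = 1.41 × 10^-3 + (1.41 × 10^-3)²/(1.8 × 10^-5) = 1.12 × 10^-1 M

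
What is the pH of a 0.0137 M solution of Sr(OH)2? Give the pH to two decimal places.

pH = 12.44

Sr(OH)2 is a strong base (each formula unit releases 2 OH-); [OH-] = 0.0274 M.
pOH = -log(0.0274) = 1.56
pH = 14.00 - 1.56 = 12.44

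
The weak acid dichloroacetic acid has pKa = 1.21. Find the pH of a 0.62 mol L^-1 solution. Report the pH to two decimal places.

Cl2CHCOOH ⇌ Cl2CHCOO- + H+
Ka = 10^(−1.21) = 6.17 × 10^-2
From the ICE table, Ka = x²/(0.62 − x) = 6.17 × 10^-2.
x is not negligible relative to C₀; solve x² + 0.0617·x − 0.0383 = 0.
x = [−0.0617 + √(0.0617² + 0.153)]/2 = 1.67 × 10^-1 M
pH = −log[H+] = −log(1.67 × 10^-1) = 0.78

pH = 0.78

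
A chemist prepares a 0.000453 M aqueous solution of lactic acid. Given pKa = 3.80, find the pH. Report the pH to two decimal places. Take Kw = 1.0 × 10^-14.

CH3CH(OH)COOH ⇌ CH3CH(OH)COO- + H+
Ka = 10^(−3.80) = 1.58 × 10^-4
From the ICE table, Ka = [H+]²/(0.000453 − [H+]) = 1.58 × 10^-4.
[H+] is not negligible relative to C₀; solve [H+]² + 0.000158·[H+] − 7.16e-08 = 0.
[H+] = [−0.000158 + √(0.000158² + 2.86e-07)]/2 = 2.00 × 10^-4 M
pH = −log[H+] = −log(2.00 × 10^-4) = 3.70

pH = 3.70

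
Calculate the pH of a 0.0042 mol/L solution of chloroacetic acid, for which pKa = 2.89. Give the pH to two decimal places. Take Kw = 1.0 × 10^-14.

ClCH2COOH ⇌ ClCH2COO- + H+
Ka = 10^(−2.89) = 1.29 × 10^-3
From the ICE table, Ka = [H+]²/(0.0042 − [H+]) = 1.29 × 10^-3.
Here C₀/Ka ≈ 3.26, so the small-[H+] approximation fails. Use the quadratic:
[H+] = (−Ka + √(Ka² + 4·Ka·C₀))/2 = 1.77 × 10^-3 M
pH = −log(1.77 × 10^-3) = 2.75

pH = 2.75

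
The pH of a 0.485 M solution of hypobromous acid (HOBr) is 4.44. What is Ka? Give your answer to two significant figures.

[H+] = 10^(-4.44) = 3.63 × 10^-5 M
At equilibrium [HA] = 0.485 − 3.63 × 10^-5 = 4.85 × 10^-1 M
Ka = [H+][A-]/[HA] = (3.63 × 10^-5)² / 4.85 × 10^-1 = 2.7 × 10^-9

Ka = 2.7 × 10^-9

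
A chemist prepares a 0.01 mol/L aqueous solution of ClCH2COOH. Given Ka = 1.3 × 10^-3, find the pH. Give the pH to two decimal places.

pH = 2.52

ClCH2COOH ⇌ ClCH2COO- + H+
Let x = [H+] at equilibrium. Ka = x²/(0.01 − x).
x is not negligible relative to C₀; solve x² + 0.0013·x − 1.3e-05 = 0.
x = [−0.0013 + √(0.0013² + 5.2e-05)]/2 = 3.01 × 10^-3 M
pH = −log[H+] = −log(3.01 × 10^-3) = 2.52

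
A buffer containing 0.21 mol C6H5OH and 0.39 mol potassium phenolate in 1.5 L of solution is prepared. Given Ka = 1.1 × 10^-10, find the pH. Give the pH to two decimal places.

pKa = −log(1.1 × 10^-10) = 9.959
Henderson–Hasselbalch: pH = pKa + log([C6H5O-]/[C6H5OH]) = 9.959 + log(0.39/0.21)
pH = 9.959 + (+0.269) = 10.23

pH = 10.23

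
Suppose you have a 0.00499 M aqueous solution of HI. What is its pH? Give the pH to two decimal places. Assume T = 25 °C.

pH = 2.30

HI is a strong acid and dissociates completely, so [H+] = 0.00499 M.
pH = -log(0.00499) = 2.30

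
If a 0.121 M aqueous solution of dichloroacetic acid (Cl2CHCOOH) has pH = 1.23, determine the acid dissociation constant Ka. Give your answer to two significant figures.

[H+] = 10^(-1.23) = 5.89 × 10^-2 M
At equilibrium [HA] = 0.121 − 5.89 × 10^-2 = 6.21 × 10^-2 M
Ka = [H+][A-]/[HA] = (5.89 × 10^-2)² / 6.21 × 10^-2 = 5.6 × 10^-2

Ka = 5.6 × 10^-2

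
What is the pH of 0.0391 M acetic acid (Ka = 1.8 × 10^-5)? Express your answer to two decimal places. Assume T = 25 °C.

pH = 3.08

CH3COOH ⇌ CH3COO- + H+
From the ICE table, Ka = [H+]²/(0.0391 − [H+]) = 1.8 × 10^-5.
Assume [H+] ≪ 0.0391: [H+] ≈ √(1.8 × 10^-5 × 0.0391) = 8.39 × 10^-4 M
pH = −log[H+] = −log(8.39 × 10^-4) = 3.08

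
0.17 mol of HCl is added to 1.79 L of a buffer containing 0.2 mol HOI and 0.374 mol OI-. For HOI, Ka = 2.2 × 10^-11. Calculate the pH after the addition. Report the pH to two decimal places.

Added H+ converts OI- to HOI: HOI → 0.37 mol, OI- → 0.204 mol.
pKa = −log(2.2 × 10^-11) = 10.658
pH = pKa + log([A⁻]/[HA]) = 10.658 + log(0.204/0.37) = 10.658 -0.259

pH = 10.40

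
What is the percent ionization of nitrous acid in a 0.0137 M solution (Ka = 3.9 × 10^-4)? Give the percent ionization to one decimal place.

HNO2 ⇌ NO2- + H+; let x = [H+] at equilibrium.
Ka = x²/(C₀ − x); solving the quadratic gives x = 2.12 × 10^-3 M.
% ionization = x/C₀ × 100% = 2.12 × 10^-3/0.0137 × 100% = 15.5%

15.5%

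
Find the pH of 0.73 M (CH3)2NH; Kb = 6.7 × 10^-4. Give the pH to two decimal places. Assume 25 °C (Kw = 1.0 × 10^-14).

(CH3)2NH + H2O ⇌ (CH3)2NH2+ + OH-
From the ICE table, Kb = [OH-]²/(0.73 − [OH-]) = 6.7 × 10^-4.
Assume [OH-] ≪ 0.73: [OH-] ≈ √(6.7 × 10^-4 × 0.73) = 2.21 × 10^-2 M
Check: 3% ionized — well under 5%, approximation valid.
pOH = 1.66, so pH = 14.00 − pOH = 12.34

pH = 12.34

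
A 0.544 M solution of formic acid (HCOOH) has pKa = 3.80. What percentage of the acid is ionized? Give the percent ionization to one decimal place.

HCOOH ⇌ HCOO- + H+; let x = [H+] at equilibrium.
Ka = 10^(−3.80) = 1.58 × 10^-4
x ≈ √(Ka·C₀) = √(1.58 × 10^-4 × 0.544) = 9.27 × 10^-3 M
Fraction ionized = 9.27 × 10^-3 / 0.544 = 0.0170 → 1.7%

1.7%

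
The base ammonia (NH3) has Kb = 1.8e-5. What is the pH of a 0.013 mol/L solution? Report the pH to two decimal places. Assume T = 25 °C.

NH3 + H2O ⇌ NH4+ + OH-
Kb = [OH-]²/(0.013 − [OH-]) = 1.8 × 10^-5
Since Kb ≪ C₀, [OH-] ≈ √(Kb·C₀) = 4.84 × 10^-4 M.
pOH = 3.32, so pH = 14.00 − pOH = 10.68

pH = 10.68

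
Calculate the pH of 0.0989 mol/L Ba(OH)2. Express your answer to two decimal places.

Ba(OH)2 is a strong base (each formula unit releases 2 OH-); [OH-] = 0.198 M.
pOH = -log(0.198) = 0.70
pH = 14.00 - 0.70 = 13.30

pH = 13.30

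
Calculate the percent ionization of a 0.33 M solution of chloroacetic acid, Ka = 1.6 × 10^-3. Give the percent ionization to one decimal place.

6.7%

ClCH2COOH ⇌ ClCH2COO- + H+; let x = [H+] at equilibrium.
Solve x² + 0.0016x − 0.000528 = 0 → x = 2.22 × 10^-2 M
% ionization = x/C₀ × 100% = 2.22 × 10^-2/0.33 × 100% = 6.7%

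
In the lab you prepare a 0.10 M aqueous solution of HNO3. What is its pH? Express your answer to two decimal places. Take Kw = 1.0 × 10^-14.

HNO3 is a strong acid and dissociates completely, so [H+] = 0.10 M.
pH = -log(0.1) = 1.00

pH = 1.00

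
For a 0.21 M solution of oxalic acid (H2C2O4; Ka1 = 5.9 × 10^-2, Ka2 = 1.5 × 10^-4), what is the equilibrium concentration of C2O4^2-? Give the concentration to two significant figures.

1.5 × 10^-4 M

First ionization gives [H+] ≈ [HC2O4-] = 8.57 × 10^-2 M.
Second step: Ka2 = [H+][C2O4^2-]/[HC2O4-] ≈ [C2O4^2-] (since [H+] ≈ [HC2O4-]).
So [C2O4^2-] ≈ Ka2.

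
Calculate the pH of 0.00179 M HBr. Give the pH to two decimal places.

pH = 2.75

HBr is a strong acid and dissociates completely, so [H+] = 0.00179 M.
pH = -log(0.00179) = 2.75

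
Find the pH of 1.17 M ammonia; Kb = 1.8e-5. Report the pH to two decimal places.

pH = 11.66

NH3 + H2O ⇌ NH4+ + OH-
From the ICE table, Kb = [OH-]²/(1.17 − [OH-]) = 1.8 × 10^-5.
Assume [OH-] ≪ 1.17: [OH-] ≈ √(1.8 × 10^-5 × 1.17) = 4.59 × 10^-3 M
pOH = −log(4.59 × 10^-3) = 2.34; pH = 14.00 − 2.34 = 11.66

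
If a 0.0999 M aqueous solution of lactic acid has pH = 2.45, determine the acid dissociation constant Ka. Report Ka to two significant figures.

Ka = 1.3 × 10^-4

[H+] = 10^(-2.45) = 3.55 × 10^-3 M
At equilibrium [HA] = 0.0999 − 3.55 × 10^-3 = 9.64 × 10^-2 M
Ka = [H+][A-]/[HA] = (3.55 × 10^-3)² / 9.64 × 10^-2 = 1.3 × 10^-4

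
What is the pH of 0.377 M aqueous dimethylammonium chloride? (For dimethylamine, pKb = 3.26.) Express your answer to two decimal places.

pH = 5.58

(CH3)2NH2+ is the conjugate acid of the weak base (CH3)2NH.
Kb = 10^(−3.26) = 5.50 × 10^-4
Ka = Kw/Kb = 1.0×10^-14 / 5.50 × 10^-4 = 1.82 × 10^-11
Ka = x²/(0.377 − x) = 1.82 × 10^-11
Assume x ≪ 0.377: x ≈ √(1.82 × 10^-11 × 0.377) = 2.62 × 10^-6 M
pH = −log(2.62 × 10^-6) = 5.58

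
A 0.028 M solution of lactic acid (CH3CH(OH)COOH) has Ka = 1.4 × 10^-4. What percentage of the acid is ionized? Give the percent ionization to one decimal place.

CH3CH(OH)COOH ⇌ CH3CH(OH)COO- + H+; let x = [H+] at equilibrium.
Ka = x²/(C₀ − x); solving the quadratic gives x = 1.91 × 10^-3 M.
% ionization = x/C₀ × 100% = 1.91 × 10^-3/0.028 × 100% = 6.8%

6.8%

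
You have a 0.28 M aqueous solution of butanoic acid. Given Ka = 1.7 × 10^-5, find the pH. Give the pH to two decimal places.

pH = 2.66

CH3(CH2)2COOH ⇌ CH3(CH2)2COO- + H+
From the ICE table, Ka = x²/(0.28 − x) = 1.7 × 10^-5.
Assume x ≪ 0.28: x ≈ √(1.7 × 10^-5 × 0.28) = 2.18 × 10^-3 M
Check: 0.78% ionized — well under 5%, approximation valid.
pH = −log[H+] = −log(2.18 × 10^-3) = 2.66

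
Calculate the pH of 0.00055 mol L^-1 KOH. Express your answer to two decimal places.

KOH is a strong base; [OH-] = 0.00055 M.
pOH = -log(0.00055) = 3.26
pH = 14.00 - 3.26 = 10.74

pH = 10.74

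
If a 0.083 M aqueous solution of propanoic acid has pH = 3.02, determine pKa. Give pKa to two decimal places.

[H+] = 10^(-3.02) = 9.55 × 10^-4 M
At equilibrium [HA] = 0.083 − 9.55 × 10^-4 = 8.20 × 10^-2 M
Ka = [H+][A-]/[HA] = (9.55 × 10^-4)² / 8.20 × 10^-2 = 1.11 × 10^-5
pKa = -log(1.11 × 10^-5) = 4.95

pKa = 4.95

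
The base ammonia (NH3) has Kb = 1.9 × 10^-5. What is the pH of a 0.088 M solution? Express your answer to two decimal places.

pH = 11.11

NH3 + H2O ⇌ NH4+ + OH-
Let x = [OH-] at equilibrium. Kb = x²/(0.088 − x).
Neglecting x in the denominator: x = √(1.9 × 10^-5 × 0.088) = 1.29 × 10^-3 M
Check: 1.5% ionized — well under 5%, approximation valid.
pOH = 2.89, so pH = 14.00 − pOH = 11.11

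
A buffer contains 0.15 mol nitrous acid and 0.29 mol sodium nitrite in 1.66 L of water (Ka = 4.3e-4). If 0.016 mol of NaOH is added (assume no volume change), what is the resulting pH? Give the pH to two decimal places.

OH- converts HNO2 to NO2-: HNO2 → 0.134 mol, NO2- → 0.306 mol.
pKa = −log(4.3 × 10^-4) = 3.367
pH = pKa + log(n_NO2-/n_HNO2) = 3.367 + log(0.306/0.134) = 3.367 + (+0.359)

pH = 3.73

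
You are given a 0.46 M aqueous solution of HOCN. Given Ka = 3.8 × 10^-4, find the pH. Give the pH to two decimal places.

HOCN ⇌ OCN- + H+
Ka = [H+]²/(0.46 − [H+]) = 3.8 × 10^-4
Assume [H+] ≪ 0.46: [H+] ≈ √(3.8 × 10^-4 × 0.46) = 1.32 × 10^-2 M
Check: 2.9% ionized — well under 5%, approximation valid.
pH = −log[H+] = −log(1.32 × 10^-2) = 1.88

pH = 1.88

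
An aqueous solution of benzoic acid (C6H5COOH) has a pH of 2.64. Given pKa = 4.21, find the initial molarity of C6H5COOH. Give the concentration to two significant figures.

C₀ = 8.7 × 10^-2 M

[H+] = 10^(-2.64) = 2.29 × 10^-3 M = x
Ka = 10^(−4.21) = 6.17 × 10^-5
Ka = x²/(C₀ − x) ⇒ C₀ = x + x²/Ka
C₀ = 2.29 × 10^-3 + (2.29 × 10^-3)²/(6.17 × 10^-5) = 8.73 × 10^-2 M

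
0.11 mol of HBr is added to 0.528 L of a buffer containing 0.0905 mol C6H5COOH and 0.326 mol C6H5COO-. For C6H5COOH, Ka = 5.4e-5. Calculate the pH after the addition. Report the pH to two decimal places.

After neutralization: n(C6H5COOH) = 0.201 mol, n(C6H5COO-) = 0.216 mol.
pKa = −log(5.4 × 10^-5) = 4.268
pH = pKa + log(n_C6H5COO-/n_C6H5COOH) = 4.268 + log(0.216/0.201) = 4.268 + (+0.031)

pH = 4.30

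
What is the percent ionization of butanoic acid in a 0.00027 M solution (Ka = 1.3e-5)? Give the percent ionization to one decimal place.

19.7%

CH3(CH2)2COOH ⇌ CH3(CH2)2COO- + H+; let x = [H+] at equilibrium.
Solve x² + 1.3e-05x − 3.51e-09 = 0 → x = 5.31 × 10^-5 M
Fraction ionized = 5.31 × 10^-5 / 0.00027 = 0.1967 → 19.7%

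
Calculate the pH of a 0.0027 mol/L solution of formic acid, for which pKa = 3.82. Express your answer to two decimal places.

pH = 3.25

HCOOH ⇌ HCOO- + H+
Ka = 10^(−3.82) = 1.51 × 10^-4
From the ICE table, Ka = [H+]²/(0.0027 − [H+]) = 1.51 × 10^-4.
[H+] is not negligible relative to C₀; solve [H+]² + 0.000151·[H+] − 4.08e-07 = 0.
[H+] = [−0.000151 + √(0.000151² + 1.63e-06)]/2 = 5.67 × 10^-4 M
pH = −log(5.67 × 10^-4) = 3.25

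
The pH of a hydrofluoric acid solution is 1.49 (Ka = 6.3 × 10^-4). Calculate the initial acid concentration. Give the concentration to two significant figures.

[H+] = 10^(-1.49) = 3.24 × 10^-2 M = x
Ka = x²/(C₀ − x) ⇒ C₀ = x + x²/Ka
C₀ = 3.24 × 10^-2 + (3.24 × 10^-2)²/(6.3 × 10^-4) = 1.70 M

C₀ = 1.7 M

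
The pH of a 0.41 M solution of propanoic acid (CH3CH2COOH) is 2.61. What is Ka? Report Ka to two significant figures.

[H+] = 10^(-2.61) = 2.45 × 10^-3 M
At equilibrium [HA] = 0.41 − 2.45 × 10^-3 = 4.08 × 10^-1 M
Ka = [H+][A-]/[HA] = (2.45 × 10^-3)² / 4.08 × 10^-1 = 1.5 × 10^-5

Ka = 1.5 × 10^-5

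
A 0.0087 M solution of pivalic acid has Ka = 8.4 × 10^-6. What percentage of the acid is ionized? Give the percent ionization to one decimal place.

(CH3)3CCOOH ⇌ (CH3)3CCOO- + H+; let x = [H+] at equilibrium.
x ≈ √(Ka·C₀) = √(8.4 × 10^-6 × 0.0087) = 2.70 × 10^-4 M
% ionization = x/C₀ × 100% = 2.70 × 10^-4/0.0087 × 100% = 3.1%

3.1%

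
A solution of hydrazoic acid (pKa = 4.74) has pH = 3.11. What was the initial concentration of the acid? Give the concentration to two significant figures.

[H+] = 10^(-3.11) = 7.76 × 10^-4 M = x
Ka = 10^(−4.74) = 1.82 × 10^-5
Ka = x²/(C₀ − x) ⇒ C₀ = x + x²/Ka
C₀ = 7.76 × 10^-4 + (7.76 × 10^-4)²/(1.82 × 10^-5) = 3.39 × 10^-2 M

C₀ = 3.4 × 10^-2 M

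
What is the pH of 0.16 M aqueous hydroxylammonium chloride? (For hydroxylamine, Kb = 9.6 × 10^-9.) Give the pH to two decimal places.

pH = 3.39

NH3OH+ is the conjugate acid of the weak base NH2OH.
Ka = Kw/Kb = 1.0×10^-14 / 9.6 × 10^-9 = 1.04 × 10^-6
From the ICE table, Ka = [H+]²/(0.16 − [H+]) = 1.04 × 10^-6.
Since Ka ≪ C₀, [H+] ≈ √(Ka·C₀) = 4.08 × 10^-4 M.
([H+]/C₀ = 0.25% < 5%, so the approximation holds.)
pH = −log(4.08 × 10^-4) = 3.39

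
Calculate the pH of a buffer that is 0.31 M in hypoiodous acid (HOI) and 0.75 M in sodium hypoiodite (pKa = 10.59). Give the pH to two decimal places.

pH = 10.97

Using pH = pKa + log([base]/[acid]) with [base]/[acid] = 0.75/0.31:
pH = 10.59 + (+0.384) = 10.97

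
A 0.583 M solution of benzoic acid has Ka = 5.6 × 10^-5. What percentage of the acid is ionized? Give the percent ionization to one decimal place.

C6H5COOH ⇌ C6H5COO- + H+; let x = [H+] at equilibrium.
x ≈ √(Ka·C₀) = √(5.6 × 10^-5 × 0.583) = 5.71 × 10^-3 M
% ionization = x/C₀ × 100% = 5.71 × 10^-3/0.583 × 100% = 1.0%

1.0%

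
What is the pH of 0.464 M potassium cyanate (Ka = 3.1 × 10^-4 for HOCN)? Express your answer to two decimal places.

OCN- is the conjugate base of the weak acid HOCN.
Kb = Kw/Ka = 1.0×10^-14 / 3.1 × 10^-4 = 3.23 × 10^-11
From the ICE table, Kb = [OH-]²/(0.464 − [OH-]) = 3.23 × 10^-11.
Since Kb ≪ C₀, [OH-] ≈ √(Kb·C₀) = 3.87 × 10^-6 M.
Check: 0.00083% ionized — well under 5%, approximation valid.
pOH = −log(3.87 × 10^-6) = 5.41; pH = 14.00 − 5.41 = 8.59

pH = 8.59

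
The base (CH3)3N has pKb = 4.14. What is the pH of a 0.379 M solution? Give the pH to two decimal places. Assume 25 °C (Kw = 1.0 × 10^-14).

(CH3)3N + H2O ⇌ (CH3)3NH+ + OH-
Kb = 10^(−4.14) = 7.24 × 10^-5
From the ICE table, Kb = x²/(0.379 − x) = 7.24 × 10^-5.
Assume x ≪ 0.379: x ≈ √(7.24 × 10^-5 × 0.379) = 5.24 × 10^-3 M
pOH = −log(5.24 × 10^-3) = 2.28; pH = 14.00 − 2.28 = 11.72

pH = 11.72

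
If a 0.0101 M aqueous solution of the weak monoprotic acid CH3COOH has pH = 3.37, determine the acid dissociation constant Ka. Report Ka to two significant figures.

Ka = 1.9 × 10^-5

[H+] = 10^(-3.37) = 4.27 × 10^-4 M
At equilibrium [HA] = 0.0101 − 4.27 × 10^-4 = 9.67 × 10^-3 M
Ka = [H+][A-]/[HA] = (4.27 × 10^-4)² / 9.67 × 10^-3 = 1.9 × 10^-5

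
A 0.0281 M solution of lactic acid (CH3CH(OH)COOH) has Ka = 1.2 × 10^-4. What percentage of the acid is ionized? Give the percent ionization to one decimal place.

6.3%

CH3CH(OH)COOH ⇌ CH3CH(OH)COO- + H+; let x = [H+] at equilibrium.
Solve x² + 0.00012x − 3.37e-06 = 0 → x = 1.78 × 10^-3 M
% ionization = x/C₀ × 100% = 1.78 × 10^-3/0.0281 × 100% = 6.3%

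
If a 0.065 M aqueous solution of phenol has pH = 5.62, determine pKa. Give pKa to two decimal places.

pKa = 10.05

[H+] = 10^(-5.62) = 2.40 × 10^-6 M
At equilibrium [HA] = 0.065 − 2.40 × 10^-6 = 6.50 × 10^-2 M
Ka = [H+][A-]/[HA] = (2.40 × 10^-6)² / 6.50 × 10^-2 = 8.86 × 10^-11
pKa = -log(8.86 × 10^-11) = 10.05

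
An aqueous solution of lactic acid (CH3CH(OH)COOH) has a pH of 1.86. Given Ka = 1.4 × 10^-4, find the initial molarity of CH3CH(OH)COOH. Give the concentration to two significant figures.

C₀ = 1.4 M

[H+] = 10^(-1.86) = 1.38 × 10^-2 M = x
Ka = x²/(C₀ − x) ⇒ C₀ = x + x²/Ka
C₀ = 1.38 × 10^-2 + (1.38 × 10^-2)²/(1.4 × 10^-4) = 1.37 M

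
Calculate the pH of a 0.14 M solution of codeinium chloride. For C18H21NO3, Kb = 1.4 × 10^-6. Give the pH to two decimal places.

pH = 4.50

C18H22NO3+ is the conjugate acid of the weak base C18H21NO3.
Ka = Kw/Kb = 1.0×10^-14 / 1.4 × 10^-6 = 7.14 × 10^-9
Let x = [H+] at equilibrium. Ka = x²/(0.14 − x).
Since Ka ≪ C₀, x ≈ √(Ka·C₀) = 3.16 × 10^-5 M.
pH = −log(3.16 × 10^-5) = 4.50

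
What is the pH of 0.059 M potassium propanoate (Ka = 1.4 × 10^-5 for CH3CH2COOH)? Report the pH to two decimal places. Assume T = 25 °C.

CH3CH2COO- is the conjugate base of the weak acid CH3CH2COOH.
Kb = Kw/Ka = 1.0×10^-14 / 1.4 × 10^-5 = 7.14 × 10^-10
Let x = [OH-] at equilibrium. Kb = x²/(0.059 − x).
Since Kb ≪ C₀, x ≈ √(Kb·C₀) = 6.49 × 10^-6 M.
pOH = −log(6.49 × 10^-6) = 5.19; pH = 14.00 − 5.19 = 8.81

pH = 8.81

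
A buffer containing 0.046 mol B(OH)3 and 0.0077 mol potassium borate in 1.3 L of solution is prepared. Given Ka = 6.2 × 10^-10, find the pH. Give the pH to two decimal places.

pKa = −log(6.2 × 10^-10) = 9.208
pH = pKa + log([A⁻]/[HA]) = 9.208 + log(0.0077/0.046)
pH = 9.208 + (-0.776) = 8.43

pH = 8.43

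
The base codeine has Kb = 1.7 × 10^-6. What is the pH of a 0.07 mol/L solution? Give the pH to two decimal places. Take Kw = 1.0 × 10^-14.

pH = 10.54

C18H21NO3 + H2O ⇌ C18H22NO3+ + OH-
From the ICE table, Kb = x²/(0.07 − x) = 1.7 × 10^-6.
Assume x ≪ 0.07: x ≈ √(1.7 × 10^-6 × 0.07) = 3.45 × 10^-4 M
(x/C₀ = 0.49% < 5%, so the approximation holds.)
pOH = −log(3.45 × 10^-4) = 3.46; pH = 14.00 − 3.46 = 10.54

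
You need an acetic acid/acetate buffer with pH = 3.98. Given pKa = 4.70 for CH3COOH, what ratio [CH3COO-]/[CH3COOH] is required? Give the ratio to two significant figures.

ratio = 0.19

pH = pKa + log(r) ⇒ log(r) = 3.98 − 4.70 = -0.72
r = [CH3COO-]/[CH3COOH] = 10^(-0.72) = 0.191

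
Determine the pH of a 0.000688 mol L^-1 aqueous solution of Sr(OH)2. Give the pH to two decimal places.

pH = 11.14

Sr(OH)2 is a strong base (each formula unit releases 2 OH-); [OH-] = 0.00138 M.
pOH = -log(0.00138) = 2.86
pH = 14.00 - 2.86 = 11.14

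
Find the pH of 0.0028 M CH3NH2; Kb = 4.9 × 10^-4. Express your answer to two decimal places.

CH3NH2 + H2O ⇌ CH3NH3+ + OH-
From the ICE table, Kb = [OH-]²/(0.0028 − [OH-]) = 4.9 × 10^-4.
[OH-] is not negligible relative to C₀; solve [OH-]² + 0.00049·[OH-] − 1.37e-06 = 0.
[OH-] = [−0.00049 + √(0.00049² + 5.49e-06)]/2 = 9.52 × 10^-4 M
pOH = 3.02, so pH = 14.00 − pOH = 10.98

pH = 10.98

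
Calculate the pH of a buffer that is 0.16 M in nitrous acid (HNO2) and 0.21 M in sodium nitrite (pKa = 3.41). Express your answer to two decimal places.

Henderson–Hasselbalch: pH = pKa + log([NO2-]/[HNO2]) = 3.41 + log(0.21/0.16)
pH = 3.41 + (+0.118) = 3.53

pH = 3.53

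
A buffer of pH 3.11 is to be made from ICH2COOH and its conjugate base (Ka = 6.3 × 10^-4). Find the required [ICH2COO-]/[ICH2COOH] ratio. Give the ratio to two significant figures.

ratio = 0.81

pKa = -log(6.3 × 10^-4) = 3.201
pH = pKa + log(r) ⇒ log(r) = 3.11 − 3.201 = -0.091
r = [ICH2COO-]/[ICH2COOH] = 10^(-0.091) = 0.811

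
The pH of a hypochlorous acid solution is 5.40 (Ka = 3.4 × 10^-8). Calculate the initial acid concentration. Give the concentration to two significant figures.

[H+] = 10^(-5.40) = 3.98 × 10^-6 M = x
Ka = x²/(C₀ − x) ⇒ C₀ = x + x²/Ka
C₀ = 3.98 × 10^-6 + (3.98 × 10^-6)²/(3.4 × 10^-8) = 4.70 × 10^-4 M

C₀ = 4.7 × 10^-4 M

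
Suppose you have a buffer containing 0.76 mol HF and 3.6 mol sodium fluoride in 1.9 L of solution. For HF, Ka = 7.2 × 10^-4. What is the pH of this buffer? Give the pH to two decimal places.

pKa = −log(7.2 × 10^-4) = 3.143
pH = pKa + log([A⁻]/[HA]) = 3.143 + log(3.6/0.76)
pH = 3.143 + (+0.675) = 3.82

pH = 3.82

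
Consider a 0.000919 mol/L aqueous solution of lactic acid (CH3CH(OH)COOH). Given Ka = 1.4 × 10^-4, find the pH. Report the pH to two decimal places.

CH3CH(OH)COOH ⇌ CH3CH(OH)COO- + H+
Ka = [H+]²/(0.000919 − [H+]) = 1.4 × 10^-4
Here C₀/Ka ≈ 6.56, so the small-[H+] approximation fails. Use the quadratic:
[H+] = [−0.00014 + √(0.00014² + 5.15e-07)]/2 = 2.95 × 10^-4 M
pH = −log[H+] = −log(2.95 × 10^-4) = 3.53

pH = 3.53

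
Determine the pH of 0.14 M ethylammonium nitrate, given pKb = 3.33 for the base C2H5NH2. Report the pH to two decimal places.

C2H5NH3+ is the conjugate acid of the weak base C2H5NH2.
Kb = 10^(−3.33) = 4.68 × 10^-4
Ka = Kw/Kb = 1.0×10^-14 / 4.68 × 10^-4 = 2.14 × 10^-11
From the ICE table, Ka = [H+]²/(0.14 − [H+]) = 2.14 × 10^-11.
Assume [H+] ≪ 0.14: [H+] ≈ √(2.14 × 10^-11 × 0.14) = 1.73 × 10^-6 M
pH = −log(1.73 × 10^-6) = 5.76

pH = 5.76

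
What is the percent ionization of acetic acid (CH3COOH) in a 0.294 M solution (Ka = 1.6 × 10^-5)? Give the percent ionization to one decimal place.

CH3COOH ⇌ CH3COO- + H+; let x = [H+] at equilibrium.
x ≈ √(Ka·C₀) = √(1.6 × 10^-5 × 0.294) = 2.17 × 10^-3 M
Fraction ionized = 2.17 × 10^-3 / 0.294 = 0.0074 → 0.7%

0.7%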